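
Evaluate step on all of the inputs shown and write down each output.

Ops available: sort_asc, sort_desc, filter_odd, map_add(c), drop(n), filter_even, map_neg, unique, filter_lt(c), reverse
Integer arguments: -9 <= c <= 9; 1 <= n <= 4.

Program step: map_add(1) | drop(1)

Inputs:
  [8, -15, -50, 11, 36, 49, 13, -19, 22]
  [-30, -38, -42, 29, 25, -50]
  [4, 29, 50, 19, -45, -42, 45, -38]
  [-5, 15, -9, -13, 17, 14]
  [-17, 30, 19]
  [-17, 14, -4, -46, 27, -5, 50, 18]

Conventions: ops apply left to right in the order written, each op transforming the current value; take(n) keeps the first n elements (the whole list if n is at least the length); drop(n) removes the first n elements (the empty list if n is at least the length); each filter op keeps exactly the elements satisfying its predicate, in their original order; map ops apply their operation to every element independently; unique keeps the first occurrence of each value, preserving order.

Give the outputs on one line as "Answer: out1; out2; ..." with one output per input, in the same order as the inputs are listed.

Execution, op by op:
  [8, -15, -50, 11, 36, 49, 13, -19, 22] -> [9, -14, -49, 12, 37, 50, 14, -18, 23] -> [-14, -49, 12, 37, 50, 14, -18, 23]
  [-30, -38, -42, 29, 25, -50] -> [-29, -37, -41, 30, 26, -49] -> [-37, -41, 30, 26, -49]
  [4, 29, 50, 19, -45, -42, 45, -38] -> [5, 30, 51, 20, -44, -41, 46, -37] -> [30, 51, 20, -44, -41, 46, -37]
  [-5, 15, -9, -13, 17, 14] -> [-4, 16, -8, -12, 18, 15] -> [16, -8, -12, 18, 15]
  [-17, 30, 19] -> [-16, 31, 20] -> [31, 20]
  [-17, 14, -4, -46, 27, -5, 50, 18] -> [-16, 15, -3, -45, 28, -4, 51, 19] -> [15, -3, -45, 28, -4, 51, 19]

[-14, -49, 12, 37, 50, 14, -18, 23]; [-37, -41, 30, 26, -49]; [30, 51, 20, -44, -41, 46, -37]; [16, -8, -12, 18, 15]; [31, 20]; [15, -3, -45, 28, -4, 51, 19]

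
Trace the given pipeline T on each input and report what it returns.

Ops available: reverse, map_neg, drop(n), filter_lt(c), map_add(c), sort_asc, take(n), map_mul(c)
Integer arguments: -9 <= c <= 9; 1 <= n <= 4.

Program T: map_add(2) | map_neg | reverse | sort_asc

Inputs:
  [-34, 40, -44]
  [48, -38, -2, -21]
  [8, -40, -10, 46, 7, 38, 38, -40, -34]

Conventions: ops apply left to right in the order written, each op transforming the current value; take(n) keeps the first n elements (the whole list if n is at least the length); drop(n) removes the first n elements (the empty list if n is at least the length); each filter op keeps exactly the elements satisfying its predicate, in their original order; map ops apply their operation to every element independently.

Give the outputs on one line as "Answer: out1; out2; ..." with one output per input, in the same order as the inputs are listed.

[-42, 32, 42]; [-50, 0, 19, 36]; [-48, -40, -40, -10, -9, 8, 32, 38, 38]

Execution, op by op:
  [-34, 40, -44] -> [-32, 42, -42] -> [32, -42, 42] -> [42, -42, 32] -> [-42, 32, 42]
  [48, -38, -2, -21] -> [50, -36, 0, -19] -> [-50, 36, 0, 19] -> [19, 0, 36, -50] -> [-50, 0, 19, 36]
  [8, -40, -10, 46, 7, 38, 38, -40, -34] -> [10, -38, -8, 48, 9, 40, 40, -38, -32] -> [-10, 38, 8, -48, -9, -40, -40, 38, 32] -> [32, 38, -40, -40, -9, -48, 8, 38, -10] -> [-48, -40, -40, -10, -9, 8, 32, 38, 38]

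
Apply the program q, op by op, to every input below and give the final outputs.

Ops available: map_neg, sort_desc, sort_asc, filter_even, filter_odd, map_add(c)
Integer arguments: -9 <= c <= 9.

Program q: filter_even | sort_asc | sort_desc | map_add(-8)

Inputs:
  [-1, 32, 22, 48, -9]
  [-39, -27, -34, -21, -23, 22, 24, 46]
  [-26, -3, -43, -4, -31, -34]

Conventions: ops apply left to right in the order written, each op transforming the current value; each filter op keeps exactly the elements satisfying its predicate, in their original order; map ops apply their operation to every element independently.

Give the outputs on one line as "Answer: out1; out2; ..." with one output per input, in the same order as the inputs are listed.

[40, 24, 14]; [38, 16, 14, -42]; [-12, -34, -42]

Execution, op by op:
  [-1, 32, 22, 48, -9] -> [32, 22, 48] -> [22, 32, 48] -> [48, 32, 22] -> [40, 24, 14]
  [-39, -27, -34, -21, -23, 22, 24, 46] -> [-34, 22, 24, 46] -> [-34, 22, 24, 46] -> [46, 24, 22, -34] -> [38, 16, 14, -42]
  [-26, -3, -43, -4, -31, -34] -> [-26, -4, -34] -> [-34, -26, -4] -> [-4, -26, -34] -> [-12, -34, -42]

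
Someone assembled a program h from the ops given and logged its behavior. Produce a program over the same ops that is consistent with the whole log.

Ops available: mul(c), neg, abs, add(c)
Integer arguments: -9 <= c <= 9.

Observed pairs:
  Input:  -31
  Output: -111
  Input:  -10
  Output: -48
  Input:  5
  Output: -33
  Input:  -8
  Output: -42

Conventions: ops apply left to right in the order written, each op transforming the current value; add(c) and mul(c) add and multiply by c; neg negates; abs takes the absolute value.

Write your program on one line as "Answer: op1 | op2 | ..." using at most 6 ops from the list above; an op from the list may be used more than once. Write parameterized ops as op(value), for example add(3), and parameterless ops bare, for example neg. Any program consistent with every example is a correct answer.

abs | add(1) | neg | add(-5) | mul(3)

Check, running the answer program on each example:
  -31 -> 31 -> 32 -> -32 -> -37 -> -111
  -10 -> 10 -> 11 -> -11 -> -16 -> -48
  5 -> 5 -> 6 -> -6 -> -11 -> -33
  -8 -> 8 -> 9 -> -9 -> -14 -> -42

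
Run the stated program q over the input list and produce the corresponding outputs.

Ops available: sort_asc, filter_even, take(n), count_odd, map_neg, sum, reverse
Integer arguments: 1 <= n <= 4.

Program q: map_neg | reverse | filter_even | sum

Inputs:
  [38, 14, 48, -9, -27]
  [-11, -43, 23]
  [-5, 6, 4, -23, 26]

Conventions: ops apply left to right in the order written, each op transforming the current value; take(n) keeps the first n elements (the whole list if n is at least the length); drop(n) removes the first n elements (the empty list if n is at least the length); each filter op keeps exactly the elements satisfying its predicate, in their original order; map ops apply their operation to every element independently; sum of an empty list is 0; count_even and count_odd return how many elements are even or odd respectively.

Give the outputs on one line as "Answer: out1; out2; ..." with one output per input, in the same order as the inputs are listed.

Execution, op by op:
  [38, 14, 48, -9, -27] -> [-38, -14, -48, 9, 27] -> [27, 9, -48, -14, -38] -> [-48, -14, -38] -> -100
  [-11, -43, 23] -> [11, 43, -23] -> [-23, 43, 11] -> [] -> 0
  [-5, 6, 4, -23, 26] -> [5, -6, -4, 23, -26] -> [-26, 23, -4, -6, 5] -> [-26, -4, -6] -> -36

-100; 0; -36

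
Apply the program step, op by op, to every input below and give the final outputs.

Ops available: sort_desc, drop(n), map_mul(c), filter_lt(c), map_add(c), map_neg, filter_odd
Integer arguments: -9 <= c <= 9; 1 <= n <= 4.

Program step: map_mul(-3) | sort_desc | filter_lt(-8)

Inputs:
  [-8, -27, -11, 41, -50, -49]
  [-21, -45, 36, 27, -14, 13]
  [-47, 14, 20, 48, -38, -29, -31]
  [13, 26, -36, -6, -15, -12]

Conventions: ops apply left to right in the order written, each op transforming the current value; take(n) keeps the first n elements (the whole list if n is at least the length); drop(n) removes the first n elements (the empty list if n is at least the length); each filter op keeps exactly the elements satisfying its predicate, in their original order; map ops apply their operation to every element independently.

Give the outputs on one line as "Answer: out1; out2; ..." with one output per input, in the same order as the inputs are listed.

Execution, op by op:
  [-8, -27, -11, 41, -50, -49] -> [24, 81, 33, -123, 150, 147] -> [150, 147, 81, 33, 24, -123] -> [-123]
  [-21, -45, 36, 27, -14, 13] -> [63, 135, -108, -81, 42, -39] -> [135, 63, 42, -39, -81, -108] -> [-39, -81, -108]
  [-47, 14, 20, 48, -38, -29, -31] -> [141, -42, -60, -144, 114, 87, 93] -> [141, 114, 93, 87, -42, -60, -144] -> [-42, -60, -144]
  [13, 26, -36, -6, -15, -12] -> [-39, -78, 108, 18, 45, 36] -> [108, 45, 36, 18, -39, -78] -> [-39, -78]

[-123]; [-39, -81, -108]; [-42, -60, -144]; [-39, -78]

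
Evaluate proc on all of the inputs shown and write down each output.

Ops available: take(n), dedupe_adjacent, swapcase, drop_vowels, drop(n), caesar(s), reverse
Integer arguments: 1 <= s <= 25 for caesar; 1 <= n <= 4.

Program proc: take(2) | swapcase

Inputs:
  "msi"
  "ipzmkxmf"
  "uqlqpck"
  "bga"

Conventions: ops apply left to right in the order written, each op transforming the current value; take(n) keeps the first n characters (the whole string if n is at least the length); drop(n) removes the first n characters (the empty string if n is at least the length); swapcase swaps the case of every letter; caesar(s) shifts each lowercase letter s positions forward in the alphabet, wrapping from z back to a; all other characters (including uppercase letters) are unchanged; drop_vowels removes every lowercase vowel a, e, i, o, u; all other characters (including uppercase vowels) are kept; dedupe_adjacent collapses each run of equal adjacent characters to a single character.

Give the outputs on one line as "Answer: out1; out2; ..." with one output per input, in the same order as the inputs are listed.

"MS"; "IP"; "UQ"; "BG"

Execution, op by op:
  "msi" -> "ms" -> "MS"
  "ipzmkxmf" -> "ip" -> "IP"
  "uqlqpck" -> "uq" -> "UQ"
  "bga" -> "bg" -> "BG"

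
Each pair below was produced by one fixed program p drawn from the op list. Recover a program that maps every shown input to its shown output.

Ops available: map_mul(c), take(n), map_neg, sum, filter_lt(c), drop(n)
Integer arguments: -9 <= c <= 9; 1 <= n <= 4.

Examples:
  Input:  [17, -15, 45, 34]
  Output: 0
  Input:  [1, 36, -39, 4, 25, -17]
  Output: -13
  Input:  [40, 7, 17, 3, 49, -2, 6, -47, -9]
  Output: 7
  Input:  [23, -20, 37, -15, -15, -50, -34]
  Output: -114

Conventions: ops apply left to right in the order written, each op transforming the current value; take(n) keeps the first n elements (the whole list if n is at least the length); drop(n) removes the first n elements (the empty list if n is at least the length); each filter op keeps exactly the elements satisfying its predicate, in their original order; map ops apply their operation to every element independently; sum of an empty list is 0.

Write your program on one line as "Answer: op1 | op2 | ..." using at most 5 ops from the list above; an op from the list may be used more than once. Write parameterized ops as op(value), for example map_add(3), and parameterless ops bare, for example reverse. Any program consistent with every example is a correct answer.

drop(3) | take(4) | filter_lt(9) | sum

Check, running the answer program on each example:
  [17, -15, 45, 34] -> [34] -> [34] -> [] -> 0
  [1, 36, -39, 4, 25, -17] -> [4, 25, -17] -> [4, 25, -17] -> [4, -17] -> -13
  [40, 7, 17, 3, 49, -2, 6, -47, -9] -> [3, 49, -2, 6, -47, -9] -> [3, 49, -2, 6] -> [3, -2, 6] -> 7
  [23, -20, 37, -15, -15, -50, -34] -> [-15, -15, -50, -34] -> [-15, -15, -50, -34] -> [-15, -15, -50, -34] -> -114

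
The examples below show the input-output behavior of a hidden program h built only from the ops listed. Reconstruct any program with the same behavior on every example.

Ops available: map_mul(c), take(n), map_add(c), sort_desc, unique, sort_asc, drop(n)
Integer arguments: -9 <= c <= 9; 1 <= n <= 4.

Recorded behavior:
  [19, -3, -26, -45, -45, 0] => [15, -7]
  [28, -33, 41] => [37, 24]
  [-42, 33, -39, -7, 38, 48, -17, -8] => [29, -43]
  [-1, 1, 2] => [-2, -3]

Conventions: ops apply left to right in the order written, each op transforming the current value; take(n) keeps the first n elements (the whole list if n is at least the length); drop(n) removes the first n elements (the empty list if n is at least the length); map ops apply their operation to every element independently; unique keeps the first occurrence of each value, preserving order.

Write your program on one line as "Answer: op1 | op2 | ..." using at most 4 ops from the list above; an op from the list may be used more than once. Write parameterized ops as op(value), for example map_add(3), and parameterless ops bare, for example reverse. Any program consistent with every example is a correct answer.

map_add(-4) | take(3) | sort_desc | take(2)

Check, running the answer program on each example:
  [19, -3, -26, -45, -45, 0] -> [15, -7, -30, -49, -49, -4] -> [15, -7, -30] -> [15, -7, -30] -> [15, -7]
  [28, -33, 41] -> [24, -37, 37] -> [24, -37, 37] -> [37, 24, -37] -> [37, 24]
  [-42, 33, -39, -7, 38, 48, -17, -8] -> [-46, 29, -43, -11, 34, 44, -21, -12] -> [-46, 29, -43] -> [29, -43, -46] -> [29, -43]
  [-1, 1, 2] -> [-5, -3, -2] -> [-5, -3, -2] -> [-2, -3, -5] -> [-2, -3]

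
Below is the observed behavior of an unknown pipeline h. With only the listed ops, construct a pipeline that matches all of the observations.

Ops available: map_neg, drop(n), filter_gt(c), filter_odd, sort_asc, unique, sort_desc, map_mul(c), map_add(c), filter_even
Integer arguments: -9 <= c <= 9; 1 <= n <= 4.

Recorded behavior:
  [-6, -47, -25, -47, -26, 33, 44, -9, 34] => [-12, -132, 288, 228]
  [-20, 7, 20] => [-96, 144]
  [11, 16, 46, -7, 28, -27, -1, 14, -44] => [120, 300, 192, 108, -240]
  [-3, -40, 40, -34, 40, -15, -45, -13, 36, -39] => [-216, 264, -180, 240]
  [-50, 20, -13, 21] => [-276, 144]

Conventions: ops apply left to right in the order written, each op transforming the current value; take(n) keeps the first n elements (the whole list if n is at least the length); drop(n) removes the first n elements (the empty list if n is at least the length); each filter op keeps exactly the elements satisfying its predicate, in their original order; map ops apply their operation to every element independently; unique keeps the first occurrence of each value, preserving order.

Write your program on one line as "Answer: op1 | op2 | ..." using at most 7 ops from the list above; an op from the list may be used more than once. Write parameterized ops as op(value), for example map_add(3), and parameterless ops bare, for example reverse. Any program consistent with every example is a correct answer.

map_neg | filter_even | map_add(-8) | map_add(4) | unique | map_mul(-6)

Check, running the answer program on each example:
  [-6, -47, -25, -47, -26, 33, 44, -9, 34] -> [6, 47, 25, 47, 26, -33, -44, 9, -34] -> [6, 26, -44, -34] -> [-2, 18, -52, -42] -> [2, 22, -48, -38] -> [2, 22, -48, -38] -> [-12, -132, 288, 228]
  [-20, 7, 20] -> [20, -7, -20] -> [20, -20] -> [12, -28] -> [16, -24] -> [16, -24] -> [-96, 144]
  [11, 16, 46, -7, 28, -27, -1, 14, -44] -> [-11, -16, -46, 7, -28, 27, 1, -14, 44] -> [-16, -46, -28, -14, 44] -> [-24, -54, -36, -22, 36] -> [-20, -50, -32, -18, 40] -> [-20, -50, -32, -18, 40] -> [120, 300, 192, 108, -240]
  [-3, -40, 40, -34, 40, -15, -45, -13, 36, -39] -> [3, 40, -40, 34, -40, 15, 45, 13, -36, 39] -> [40, -40, 34, -40, -36] -> [32, -48, 26, -48, -44] -> [36, -44, 30, -44, -40] -> [36, -44, 30, -40] -> [-216, 264, -180, 240]
  [-50, 20, -13, 21] -> [50, -20, 13, -21] -> [50, -20] -> [42, -28] -> [46, -24] -> [46, -24] -> [-276, 144]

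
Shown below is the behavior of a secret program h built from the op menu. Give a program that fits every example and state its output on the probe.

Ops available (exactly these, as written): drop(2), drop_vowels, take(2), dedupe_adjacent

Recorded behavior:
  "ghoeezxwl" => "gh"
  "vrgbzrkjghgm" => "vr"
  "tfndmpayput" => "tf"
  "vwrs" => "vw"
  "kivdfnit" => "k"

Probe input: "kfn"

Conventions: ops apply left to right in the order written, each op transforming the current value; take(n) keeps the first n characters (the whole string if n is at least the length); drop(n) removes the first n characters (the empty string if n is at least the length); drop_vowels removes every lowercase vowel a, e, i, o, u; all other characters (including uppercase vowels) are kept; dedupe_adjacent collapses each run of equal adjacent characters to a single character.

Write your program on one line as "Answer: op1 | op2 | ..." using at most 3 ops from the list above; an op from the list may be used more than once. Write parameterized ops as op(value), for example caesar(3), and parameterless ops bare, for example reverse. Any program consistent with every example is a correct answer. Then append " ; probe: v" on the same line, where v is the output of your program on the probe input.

take(2) | drop_vowels ; probe: "kf"

Check, running the answer program on each example:
  "ghoeezxwl" -> "gh" -> "gh"
  "vrgbzrkjghgm" -> "vr" -> "vr"
  "tfndmpayput" -> "tf" -> "tf"
  "vwrs" -> "vw" -> "vw"
  "kivdfnit" -> "ki" -> "k"
  probe: "kfn" -> "kf" -> "kf"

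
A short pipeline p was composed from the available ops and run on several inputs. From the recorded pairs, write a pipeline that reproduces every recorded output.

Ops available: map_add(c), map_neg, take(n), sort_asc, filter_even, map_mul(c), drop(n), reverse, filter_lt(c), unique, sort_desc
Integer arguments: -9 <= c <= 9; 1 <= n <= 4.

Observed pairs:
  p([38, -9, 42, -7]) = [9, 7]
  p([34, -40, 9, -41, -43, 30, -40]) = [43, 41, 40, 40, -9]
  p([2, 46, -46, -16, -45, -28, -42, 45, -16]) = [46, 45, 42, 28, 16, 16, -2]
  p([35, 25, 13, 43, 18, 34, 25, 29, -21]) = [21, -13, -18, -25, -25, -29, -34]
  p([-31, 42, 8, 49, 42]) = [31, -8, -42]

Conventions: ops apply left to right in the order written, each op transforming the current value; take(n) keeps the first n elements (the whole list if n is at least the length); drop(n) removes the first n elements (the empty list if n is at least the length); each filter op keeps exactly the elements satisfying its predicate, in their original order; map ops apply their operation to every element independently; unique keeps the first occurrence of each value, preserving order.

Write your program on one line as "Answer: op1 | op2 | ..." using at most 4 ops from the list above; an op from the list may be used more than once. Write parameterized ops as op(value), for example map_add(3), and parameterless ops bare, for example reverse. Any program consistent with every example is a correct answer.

sort_desc | drop(2) | reverse | map_neg

Check, running the answer program on each example:
  [38, -9, 42, -7] -> [42, 38, -7, -9] -> [-7, -9] -> [-9, -7] -> [9, 7]
  [34, -40, 9, -41, -43, 30, -40] -> [34, 30, 9, -40, -40, -41, -43] -> [9, -40, -40, -41, -43] -> [-43, -41, -40, -40, 9] -> [43, 41, 40, 40, -9]
  [2, 46, -46, -16, -45, -28, -42, 45, -16] -> [46, 45, 2, -16, -16, -28, -42, -45, -46] -> [2, -16, -16, -28, -42, -45, -46] -> [-46, -45, -42, -28, -16, -16, 2] -> [46, 45, 42, 28, 16, 16, -2]
  [35, 25, 13, 43, 18, 34, 25, 29, -21] -> [43, 35, 34, 29, 25, 25, 18, 13, -21] -> [34, 29, 25, 25, 18, 13, -21] -> [-21, 13, 18, 25, 25, 29, 34] -> [21, -13, -18, -25, -25, -29, -34]
  [-31, 42, 8, 49, 42] -> [49, 42, 42, 8, -31] -> [42, 8, -31] -> [-31, 8, 42] -> [31, -8, -42]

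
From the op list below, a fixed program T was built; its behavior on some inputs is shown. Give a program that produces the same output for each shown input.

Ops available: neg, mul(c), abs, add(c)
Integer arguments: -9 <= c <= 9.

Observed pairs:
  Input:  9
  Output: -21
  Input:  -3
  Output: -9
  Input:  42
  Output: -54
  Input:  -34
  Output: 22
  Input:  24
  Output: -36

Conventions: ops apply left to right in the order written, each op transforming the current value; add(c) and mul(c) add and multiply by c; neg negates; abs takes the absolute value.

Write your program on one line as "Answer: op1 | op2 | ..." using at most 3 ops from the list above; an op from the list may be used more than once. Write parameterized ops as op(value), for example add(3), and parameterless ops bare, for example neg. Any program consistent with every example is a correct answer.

neg | add(-4) | add(-8)

Check, running the answer program on each example:
  9 -> -9 -> -13 -> -21
  -3 -> 3 -> -1 -> -9
  42 -> -42 -> -46 -> -54
  -34 -> 34 -> 30 -> 22
  24 -> -24 -> -28 -> -36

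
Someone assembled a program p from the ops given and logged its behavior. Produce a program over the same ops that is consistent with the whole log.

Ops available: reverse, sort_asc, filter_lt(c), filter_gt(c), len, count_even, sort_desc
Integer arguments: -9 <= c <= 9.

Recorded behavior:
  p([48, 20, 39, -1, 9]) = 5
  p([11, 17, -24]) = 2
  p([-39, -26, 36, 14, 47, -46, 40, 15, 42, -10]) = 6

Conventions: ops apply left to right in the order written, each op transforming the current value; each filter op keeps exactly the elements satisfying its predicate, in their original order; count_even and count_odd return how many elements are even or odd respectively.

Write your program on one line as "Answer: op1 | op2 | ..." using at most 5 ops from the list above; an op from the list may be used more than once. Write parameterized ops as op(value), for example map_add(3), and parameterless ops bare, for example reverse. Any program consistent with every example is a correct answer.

sort_desc | filter_gt(-8) | sort_asc | len

Check, running the answer program on each example:
  [48, 20, 39, -1, 9] -> [48, 39, 20, 9, -1] -> [48, 39, 20, 9, -1] -> [-1, 9, 20, 39, 48] -> 5
  [11, 17, -24] -> [17, 11, -24] -> [17, 11] -> [11, 17] -> 2
  [-39, -26, 36, 14, 47, -46, 40, 15, 42, -10] -> [47, 42, 40, 36, 15, 14, -10, -26, -39, -46] -> [47, 42, 40, 36, 15, 14] -> [14, 15, 36, 40, 42, 47] -> 6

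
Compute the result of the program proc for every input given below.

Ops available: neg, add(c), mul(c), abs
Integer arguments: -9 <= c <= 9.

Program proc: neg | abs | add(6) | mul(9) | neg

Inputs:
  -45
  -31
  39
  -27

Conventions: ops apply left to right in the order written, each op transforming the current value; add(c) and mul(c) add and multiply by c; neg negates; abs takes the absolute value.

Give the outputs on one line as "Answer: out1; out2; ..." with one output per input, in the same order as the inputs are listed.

-459; -333; -405; -297

Execution, op by op:
  -45 -> 45 -> 45 -> 51 -> 459 -> -459
  -31 -> 31 -> 31 -> 37 -> 333 -> -333
  39 -> -39 -> 39 -> 45 -> 405 -> -405
  -27 -> 27 -> 27 -> 33 -> 297 -> -297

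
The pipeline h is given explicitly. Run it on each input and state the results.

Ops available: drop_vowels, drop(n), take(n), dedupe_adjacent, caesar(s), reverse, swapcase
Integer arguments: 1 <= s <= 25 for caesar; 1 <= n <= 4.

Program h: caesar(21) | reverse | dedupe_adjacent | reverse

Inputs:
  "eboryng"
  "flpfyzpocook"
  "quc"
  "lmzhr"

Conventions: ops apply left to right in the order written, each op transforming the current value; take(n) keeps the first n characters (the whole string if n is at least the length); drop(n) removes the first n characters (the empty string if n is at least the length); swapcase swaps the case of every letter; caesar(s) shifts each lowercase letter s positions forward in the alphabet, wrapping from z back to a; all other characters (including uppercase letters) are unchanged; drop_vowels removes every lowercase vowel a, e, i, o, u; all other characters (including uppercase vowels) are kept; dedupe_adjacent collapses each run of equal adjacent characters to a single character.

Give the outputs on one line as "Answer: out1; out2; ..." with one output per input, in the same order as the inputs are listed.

"zwjmtib"; "agkatukjxjf"; "lpx"; "ghucm"

Execution, op by op:
  "eboryng" -> "zwjmtib" -> "bitmjwz" -> "bitmjwz" -> "zwjmtib"
  "flpfyzpocook" -> "agkatukjxjjf" -> "fjjxjkutakga" -> "fjxjkutakga" -> "agkatukjxjf"
  "quc" -> "lpx" -> "xpl" -> "xpl" -> "lpx"
  "lmzhr" -> "ghucm" -> "mcuhg" -> "mcuhg" -> "ghucm"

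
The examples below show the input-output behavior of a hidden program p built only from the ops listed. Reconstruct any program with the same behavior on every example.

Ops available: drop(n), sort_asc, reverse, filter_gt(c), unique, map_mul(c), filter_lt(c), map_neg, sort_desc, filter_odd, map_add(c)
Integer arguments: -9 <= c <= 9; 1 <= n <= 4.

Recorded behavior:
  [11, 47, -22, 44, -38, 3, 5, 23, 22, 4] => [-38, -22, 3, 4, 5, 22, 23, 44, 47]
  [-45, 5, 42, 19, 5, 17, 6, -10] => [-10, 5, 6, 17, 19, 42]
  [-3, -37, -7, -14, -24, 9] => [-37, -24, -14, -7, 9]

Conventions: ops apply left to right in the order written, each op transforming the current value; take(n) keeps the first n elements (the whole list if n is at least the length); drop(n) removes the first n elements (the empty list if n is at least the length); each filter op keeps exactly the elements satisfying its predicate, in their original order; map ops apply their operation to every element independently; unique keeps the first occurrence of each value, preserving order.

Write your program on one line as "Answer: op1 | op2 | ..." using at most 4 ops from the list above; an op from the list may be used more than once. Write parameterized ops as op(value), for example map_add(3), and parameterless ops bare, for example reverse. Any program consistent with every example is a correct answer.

drop(1) | reverse | sort_asc | unique

Check, running the answer program on each example:
  [11, 47, -22, 44, -38, 3, 5, 23, 22, 4] -> [47, -22, 44, -38, 3, 5, 23, 22, 4] -> [4, 22, 23, 5, 3, -38, 44, -22, 47] -> [-38, -22, 3, 4, 5, 22, 23, 44, 47] -> [-38, -22, 3, 4, 5, 22, 23, 44, 47]
  [-45, 5, 42, 19, 5, 17, 6, -10] -> [5, 42, 19, 5, 17, 6, -10] -> [-10, 6, 17, 5, 19, 42, 5] -> [-10, 5, 5, 6, 17, 19, 42] -> [-10, 5, 6, 17, 19, 42]
  [-3, -37, -7, -14, -24, 9] -> [-37, -7, -14, -24, 9] -> [9, -24, -14, -7, -37] -> [-37, -24, -14, -7, 9] -> [-37, -24, -14, -7, 9]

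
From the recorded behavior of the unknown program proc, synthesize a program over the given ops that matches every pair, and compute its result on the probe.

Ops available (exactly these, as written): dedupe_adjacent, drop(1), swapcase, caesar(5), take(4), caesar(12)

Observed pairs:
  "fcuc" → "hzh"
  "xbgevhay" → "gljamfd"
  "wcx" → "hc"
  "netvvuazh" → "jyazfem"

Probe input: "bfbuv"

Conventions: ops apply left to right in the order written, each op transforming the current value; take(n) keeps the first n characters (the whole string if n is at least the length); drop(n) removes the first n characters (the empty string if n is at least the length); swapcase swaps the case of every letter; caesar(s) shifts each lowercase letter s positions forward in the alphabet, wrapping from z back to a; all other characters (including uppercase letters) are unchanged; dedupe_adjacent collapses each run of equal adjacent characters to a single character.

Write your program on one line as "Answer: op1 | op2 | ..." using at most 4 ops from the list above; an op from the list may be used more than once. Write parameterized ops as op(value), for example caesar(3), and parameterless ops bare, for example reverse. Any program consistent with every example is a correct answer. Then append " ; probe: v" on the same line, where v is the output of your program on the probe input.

drop(1) | dedupe_adjacent | caesar(5) ; probe: "kgza"

Check, running the answer program on each example:
  "fcuc" -> "cuc" -> "cuc" -> "hzh"
  "xbgevhay" -> "bgevhay" -> "bgevhay" -> "gljamfd"
  "wcx" -> "cx" -> "cx" -> "hc"
  "netvvuazh" -> "etvvuazh" -> "etvuazh" -> "jyazfem"
  probe: "bfbuv" -> "fbuv" -> "fbuv" -> "kgza"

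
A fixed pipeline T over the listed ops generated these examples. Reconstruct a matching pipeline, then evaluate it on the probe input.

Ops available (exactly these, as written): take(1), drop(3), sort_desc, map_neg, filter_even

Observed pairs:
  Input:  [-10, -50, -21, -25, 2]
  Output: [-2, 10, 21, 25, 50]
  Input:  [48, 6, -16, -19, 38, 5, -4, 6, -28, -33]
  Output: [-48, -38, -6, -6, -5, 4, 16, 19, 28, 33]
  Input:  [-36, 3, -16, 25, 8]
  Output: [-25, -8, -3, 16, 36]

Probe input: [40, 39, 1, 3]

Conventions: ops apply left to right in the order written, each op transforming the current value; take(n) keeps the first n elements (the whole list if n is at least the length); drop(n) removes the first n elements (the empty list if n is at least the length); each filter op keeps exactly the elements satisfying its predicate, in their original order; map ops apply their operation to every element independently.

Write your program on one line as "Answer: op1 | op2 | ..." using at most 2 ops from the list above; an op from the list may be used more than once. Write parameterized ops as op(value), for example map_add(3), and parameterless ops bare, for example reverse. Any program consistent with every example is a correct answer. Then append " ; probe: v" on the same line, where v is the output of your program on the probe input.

sort_desc | map_neg ; probe: [-40, -39, -3, -1]

Check, running the answer program on each example:
  [-10, -50, -21, -25, 2] -> [2, -10, -21, -25, -50] -> [-2, 10, 21, 25, 50]
  [48, 6, -16, -19, 38, 5, -4, 6, -28, -33] -> [48, 38, 6, 6, 5, -4, -16, -19, -28, -33] -> [-48, -38, -6, -6, -5, 4, 16, 19, 28, 33]
  [-36, 3, -16, 25, 8] -> [25, 8, 3, -16, -36] -> [-25, -8, -3, 16, 36]
  probe: [40, 39, 1, 3] -> [40, 39, 3, 1] -> [-40, -39, -3, -1]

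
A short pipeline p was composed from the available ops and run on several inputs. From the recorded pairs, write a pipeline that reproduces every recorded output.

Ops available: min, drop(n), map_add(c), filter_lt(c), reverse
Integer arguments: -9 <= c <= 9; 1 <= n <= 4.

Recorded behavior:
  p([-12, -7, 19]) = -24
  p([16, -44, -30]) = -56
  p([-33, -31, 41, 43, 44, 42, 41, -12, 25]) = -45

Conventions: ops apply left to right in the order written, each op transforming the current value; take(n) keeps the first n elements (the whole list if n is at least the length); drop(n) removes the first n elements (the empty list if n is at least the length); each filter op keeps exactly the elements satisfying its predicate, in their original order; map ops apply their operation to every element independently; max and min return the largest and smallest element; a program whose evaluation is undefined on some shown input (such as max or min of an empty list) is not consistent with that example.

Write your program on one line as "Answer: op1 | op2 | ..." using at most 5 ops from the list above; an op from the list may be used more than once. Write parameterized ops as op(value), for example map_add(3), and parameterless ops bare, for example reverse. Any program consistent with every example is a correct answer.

map_add(-9) | map_add(5) | map_add(-8) | min

Check, running the answer program on each example:
  [-12, -7, 19] -> [-21, -16, 10] -> [-16, -11, 15] -> [-24, -19, 7] -> -24
  [16, -44, -30] -> [7, -53, -39] -> [12, -48, -34] -> [4, -56, -42] -> -56
  [-33, -31, 41, 43, 44, 42, 41, -12, 25] -> [-42, -40, 32, 34, 35, 33, 32, -21, 16] -> [-37, -35, 37, 39, 40, 38, 37, -16, 21] -> [-45, -43, 29, 31, 32, 30, 29, -24, 13] -> -45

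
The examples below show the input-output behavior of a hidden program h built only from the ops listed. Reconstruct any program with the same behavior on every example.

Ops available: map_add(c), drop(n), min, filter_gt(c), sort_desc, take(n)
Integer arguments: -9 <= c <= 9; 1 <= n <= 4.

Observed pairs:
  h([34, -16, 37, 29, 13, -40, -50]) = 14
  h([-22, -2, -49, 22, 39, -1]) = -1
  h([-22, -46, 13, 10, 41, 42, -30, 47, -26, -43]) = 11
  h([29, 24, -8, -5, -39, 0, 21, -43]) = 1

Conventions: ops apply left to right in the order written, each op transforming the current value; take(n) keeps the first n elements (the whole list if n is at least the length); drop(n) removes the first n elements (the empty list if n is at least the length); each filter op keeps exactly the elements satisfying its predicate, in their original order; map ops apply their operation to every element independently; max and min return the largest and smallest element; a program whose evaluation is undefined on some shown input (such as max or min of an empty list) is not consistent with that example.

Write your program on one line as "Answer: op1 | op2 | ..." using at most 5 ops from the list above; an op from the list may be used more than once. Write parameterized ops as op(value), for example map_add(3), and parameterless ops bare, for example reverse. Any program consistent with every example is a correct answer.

sort_desc | filter_gt(-4) | map_add(1) | min

Check, running the answer program on each example:
  [34, -16, 37, 29, 13, -40, -50] -> [37, 34, 29, 13, -16, -40, -50] -> [37, 34, 29, 13] -> [38, 35, 30, 14] -> 14
  [-22, -2, -49, 22, 39, -1] -> [39, 22, -1, -2, -22, -49] -> [39, 22, -1, -2] -> [40, 23, 0, -1] -> -1
  [-22, -46, 13, 10, 41, 42, -30, 47, -26, -43] -> [47, 42, 41, 13, 10, -22, -26, -30, -43, -46] -> [47, 42, 41, 13, 10] -> [48, 43, 42, 14, 11] -> 11
  [29, 24, -8, -5, -39, 0, 21, -43] -> [29, 24, 21, 0, -5, -8, -39, -43] -> [29, 24, 21, 0] -> [30, 25, 22, 1] -> 1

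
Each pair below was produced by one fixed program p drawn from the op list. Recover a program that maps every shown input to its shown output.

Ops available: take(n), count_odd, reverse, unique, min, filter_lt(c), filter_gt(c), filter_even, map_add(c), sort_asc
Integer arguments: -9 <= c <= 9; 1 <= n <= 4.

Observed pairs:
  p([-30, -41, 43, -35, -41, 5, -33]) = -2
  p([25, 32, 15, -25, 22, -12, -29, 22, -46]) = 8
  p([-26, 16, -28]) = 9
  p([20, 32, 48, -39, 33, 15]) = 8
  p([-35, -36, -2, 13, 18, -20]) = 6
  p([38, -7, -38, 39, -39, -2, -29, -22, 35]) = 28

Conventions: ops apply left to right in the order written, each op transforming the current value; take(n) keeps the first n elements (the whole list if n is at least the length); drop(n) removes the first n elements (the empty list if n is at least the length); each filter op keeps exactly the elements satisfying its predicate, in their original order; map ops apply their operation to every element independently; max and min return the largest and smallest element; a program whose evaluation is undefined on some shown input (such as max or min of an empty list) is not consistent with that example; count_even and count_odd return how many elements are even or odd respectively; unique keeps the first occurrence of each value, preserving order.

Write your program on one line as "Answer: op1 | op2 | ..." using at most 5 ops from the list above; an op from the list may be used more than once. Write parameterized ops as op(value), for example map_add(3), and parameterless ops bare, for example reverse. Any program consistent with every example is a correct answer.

sort_asc | unique | filter_gt(4) | map_add(-7) | min

Check, running the answer program on each example:
  [-30, -41, 43, -35, -41, 5, -33] -> [-41, -41, -35, -33, -30, 5, 43] -> [-41, -35, -33, -30, 5, 43] -> [5, 43] -> [-2, 36] -> -2
  [25, 32, 15, -25, 22, -12, -29, 22, -46] -> [-46, -29, -25, -12, 15, 22, 22, 25, 32] -> [-46, -29, -25, -12, 15, 22, 25, 32] -> [15, 22, 25, 32] -> [8, 15, 18, 25] -> 8
  [-26, 16, -28] -> [-28, -26, 16] -> [-28, -26, 16] -> [16] -> [9] -> 9
  [20, 32, 48, -39, 33, 15] -> [-39, 15, 20, 32, 33, 48] -> [-39, 15, 20, 32, 33, 48] -> [15, 20, 32, 33, 48] -> [8, 13, 25, 26, 41] -> 8
  [-35, -36, -2, 13, 18, -20] -> [-36, -35, -20, -2, 13, 18] -> [-36, -35, -20, -2, 13, 18] -> [13, 18] -> [6, 11] -> 6
  [38, -7, -38, 39, -39, -2, -29, -22, 35] -> [-39, -38, -29, -22, -7, -2, 35, 38, 39] -> [-39, -38, -29, -22, -7, -2, 35, 38, 39] -> [35, 38, 39] -> [28, 31, 32] -> 28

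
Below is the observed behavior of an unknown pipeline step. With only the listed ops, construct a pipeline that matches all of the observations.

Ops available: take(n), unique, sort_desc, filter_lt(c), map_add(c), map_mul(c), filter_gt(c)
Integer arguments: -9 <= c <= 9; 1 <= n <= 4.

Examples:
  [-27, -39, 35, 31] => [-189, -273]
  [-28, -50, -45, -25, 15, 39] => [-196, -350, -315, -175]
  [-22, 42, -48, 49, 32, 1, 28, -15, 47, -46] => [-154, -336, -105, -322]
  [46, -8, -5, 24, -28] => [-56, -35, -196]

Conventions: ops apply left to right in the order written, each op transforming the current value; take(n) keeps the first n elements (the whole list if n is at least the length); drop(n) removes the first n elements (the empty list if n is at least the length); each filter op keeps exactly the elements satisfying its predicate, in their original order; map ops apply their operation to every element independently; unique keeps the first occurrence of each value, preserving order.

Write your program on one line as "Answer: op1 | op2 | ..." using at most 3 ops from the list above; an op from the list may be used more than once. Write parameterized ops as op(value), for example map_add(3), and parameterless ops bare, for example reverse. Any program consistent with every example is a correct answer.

map_mul(7) | filter_lt(4)

Check, running the answer program on each example:
  [-27, -39, 35, 31] -> [-189, -273, 245, 217] -> [-189, -273]
  [-28, -50, -45, -25, 15, 39] -> [-196, -350, -315, -175, 105, 273] -> [-196, -350, -315, -175]
  [-22, 42, -48, 49, 32, 1, 28, -15, 47, -46] -> [-154, 294, -336, 343, 224, 7, 196, -105, 329, -322] -> [-154, -336, -105, -322]
  [46, -8, -5, 24, -28] -> [322, -56, -35, 168, -196] -> [-56, -35, -196]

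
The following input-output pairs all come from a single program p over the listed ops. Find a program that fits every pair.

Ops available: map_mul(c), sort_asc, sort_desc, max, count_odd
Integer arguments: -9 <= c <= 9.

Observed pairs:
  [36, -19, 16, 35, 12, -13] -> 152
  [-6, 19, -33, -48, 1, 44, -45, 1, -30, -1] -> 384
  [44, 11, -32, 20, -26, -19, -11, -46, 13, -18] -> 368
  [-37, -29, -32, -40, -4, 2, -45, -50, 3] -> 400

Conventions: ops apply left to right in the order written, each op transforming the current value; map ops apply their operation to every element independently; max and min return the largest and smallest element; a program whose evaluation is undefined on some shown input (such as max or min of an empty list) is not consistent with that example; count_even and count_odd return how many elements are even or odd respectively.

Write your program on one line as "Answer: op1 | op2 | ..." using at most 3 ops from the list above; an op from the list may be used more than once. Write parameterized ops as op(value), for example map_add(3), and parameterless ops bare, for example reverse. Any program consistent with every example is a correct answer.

sort_asc | map_mul(-8) | max

Check, running the answer program on each example:
  [36, -19, 16, 35, 12, -13] -> [-19, -13, 12, 16, 35, 36] -> [152, 104, -96, -128, -280, -288] -> 152
  [-6, 19, -33, -48, 1, 44, -45, 1, -30, -1] -> [-48, -45, -33, -30, -6, -1, 1, 1, 19, 44] -> [384, 360, 264, 240, 48, 8, -8, -8, -152, -352] -> 384
  [44, 11, -32, 20, -26, -19, -11, -46, 13, -18] -> [-46, -32, -26, -19, -18, -11, 11, 13, 20, 44] -> [368, 256, 208, 152, 144, 88, -88, -104, -160, -352] -> 368
  [-37, -29, -32, -40, -4, 2, -45, -50, 3] -> [-50, -45, -40, -37, -32, -29, -4, 2, 3] -> [400, 360, 320, 296, 256, 232, 32, -16, -24] -> 400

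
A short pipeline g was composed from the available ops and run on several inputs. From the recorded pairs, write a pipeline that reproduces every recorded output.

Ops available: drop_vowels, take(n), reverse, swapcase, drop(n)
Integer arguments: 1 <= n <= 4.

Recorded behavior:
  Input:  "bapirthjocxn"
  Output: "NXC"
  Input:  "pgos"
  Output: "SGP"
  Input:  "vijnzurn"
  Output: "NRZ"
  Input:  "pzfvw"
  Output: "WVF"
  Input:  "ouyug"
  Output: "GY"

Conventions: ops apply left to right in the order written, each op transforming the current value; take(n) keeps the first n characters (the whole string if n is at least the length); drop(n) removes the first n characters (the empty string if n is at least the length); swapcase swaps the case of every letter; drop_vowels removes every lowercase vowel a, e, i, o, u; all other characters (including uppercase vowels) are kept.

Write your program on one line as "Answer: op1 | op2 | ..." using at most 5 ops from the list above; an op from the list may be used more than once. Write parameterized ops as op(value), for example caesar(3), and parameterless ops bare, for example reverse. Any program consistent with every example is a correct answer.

reverse | drop_vowels | take(3) | swapcase

Check, running the answer program on each example:
  "bapirthjocxn" -> "nxcojhtripab" -> "nxcjhtrpb" -> "nxc" -> "NXC"
  "pgos" -> "sogp" -> "sgp" -> "sgp" -> "SGP"
  "vijnzurn" -> "nruznjiv" -> "nrznjv" -> "nrz" -> "NRZ"
  "pzfvw" -> "wvfzp" -> "wvfzp" -> "wvf" -> "WVF"
  "ouyug" -> "guyuo" -> "gy" -> "gy" -> "GY"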